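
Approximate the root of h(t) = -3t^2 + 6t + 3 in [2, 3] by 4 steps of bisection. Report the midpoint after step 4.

2.4375

midpoint 2.5: h = -0.75 < 0 → [2, 2.5]
midpoint 2.25: h = 1.3125 > 0 → [2.25, 2.5]
midpoint 2.375: h = 0.328125 > 0 → [2.375, 2.5]
midpoint 2.4375: h = -0.1992 < 0 → [2.375, 2.4375]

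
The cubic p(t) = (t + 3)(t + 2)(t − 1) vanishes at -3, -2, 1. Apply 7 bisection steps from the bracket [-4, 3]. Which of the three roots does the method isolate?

p(-0.5) = -5.625 < 0, so the root lies in [-0.5, 3]
p(1.25) = 3.453125 > 0, so the root lies in [-0.5, 1.25]
p(0.375) = -5.009766 < 0, so the root lies in [0.375, 1.25]
p(0.8125) = -2.0105 < 0, so the root lies in [0.8125, 1.25]
p(1.03125) = 0.3819 > 0, so the root lies in [0.8125, 1.03125]
p(0.921875) = -0.8953 < 0, so the root lies in [0.921875, 1.03125]
p(0.9765625) = -0.2774 < 0, so the root lies in [0.9765625, 1.03125]

1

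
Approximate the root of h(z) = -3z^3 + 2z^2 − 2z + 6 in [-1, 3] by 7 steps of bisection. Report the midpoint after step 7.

1.34375

z = 1 gives h = 3, positive; keep [1, 3]
z = 2 gives h = -14, negative; keep [1, 2]
z = 1.5 gives h = -2.625, negative; keep [1, 1.5]
z = 1.25 gives h = 0.7656, positive; keep [1.25, 1.5]
z = 1.375 gives h = -0.7676, negative; keep [1.25, 1.375]
z = 1.3125 gives h = 0.0374, positive; keep [1.3125, 1.375]
z = 1.34375 gives h = -0.3553, negative; keep [1.3125, 1.34375]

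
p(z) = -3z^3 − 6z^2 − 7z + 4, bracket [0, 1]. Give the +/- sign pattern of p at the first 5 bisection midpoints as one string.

m = 0.5, p(m) = -1.375 (−); new bracket [0, 0.5]
m = 0.25, p(m) = 1.828125 (+); new bracket [0.25, 0.5]
m = 0.375, p(m) = 0.373047 (+); new bracket [0.375, 0.5]
m = 0.4375, p(m) = -0.4622 (−); new bracket [0.375, 0.4375]
m = 0.40625, p(m) = -0.0351 (−); new bracket [0.375, 0.40625]

-++--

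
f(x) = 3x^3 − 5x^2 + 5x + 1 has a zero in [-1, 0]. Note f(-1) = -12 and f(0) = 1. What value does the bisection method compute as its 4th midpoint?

f(-0.5) = -3.125 < 0, so the root lies in [-0.5, 0]
f(-0.25) = -0.609375 < 0, so the root lies in [-0.25, 0]
f(-0.125) = 0.291016 > 0, so the root lies in [-0.25, -0.125]
f(-0.1875) = -0.1331 < 0, so the root lies in [-0.1875, -0.125]

-0.1875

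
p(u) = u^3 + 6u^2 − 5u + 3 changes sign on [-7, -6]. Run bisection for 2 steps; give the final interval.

m = -6.5, p(m) = 14.375 (+); new bracket [-7, -6.5]
m = -6.75, p(m) = 2.578125 (+); new bracket [-7, -6.75]

[-7, -6.75]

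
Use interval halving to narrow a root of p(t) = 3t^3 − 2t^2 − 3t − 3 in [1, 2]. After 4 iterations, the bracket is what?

[1.625, 1.6875]

t = 1.5 gives p = -1.875, negative; keep [1.5, 2]
t = 1.75 gives p = 1.703125, positive; keep [1.5, 1.75]
t = 1.625 gives p = -0.283203, negative; keep [1.625, 1.75]
t = 1.6875 gives p = 0.6584, positive; keep [1.625, 1.6875]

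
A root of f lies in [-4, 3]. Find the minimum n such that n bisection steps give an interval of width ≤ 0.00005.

18

Width after n steps is 7/2^n. Need 2^n ≥ 7/0.00005 = 140000.
2^17 = 131072 < 140000 ≤ 2^18 = 262144, so n = 18.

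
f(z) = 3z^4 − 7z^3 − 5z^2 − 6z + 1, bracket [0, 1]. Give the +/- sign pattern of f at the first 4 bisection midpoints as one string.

midpoint 0.5: f = -3.9375 < 0 → [0, 0.5]
midpoint 0.25: f = -0.910156 < 0 → [0, 0.25]
midpoint 0.125: f = 0.158936 > 0 → [0.125, 0.25]
midpoint 0.1875: f = -0.3432 < 0 → [0.125, 0.1875]

--+-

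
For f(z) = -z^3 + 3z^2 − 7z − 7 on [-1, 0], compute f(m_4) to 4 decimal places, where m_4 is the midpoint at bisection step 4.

-0.4446

f(-0.5) = -2.625 < 0, so the root lies in [-1, -0.5]
f(-0.75) = 0.359375 > 0, so the root lies in [-0.75, -0.5]
f(-0.625) = -1.208984 < 0, so the root lies in [-0.75, -0.625]
f(-0.6875) = -0.4446 < 0, so the root lies in [-0.75, -0.6875]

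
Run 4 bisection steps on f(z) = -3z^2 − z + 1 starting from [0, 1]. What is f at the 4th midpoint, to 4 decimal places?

-0.0117

m = 0.5, f(m) = -0.25 (−); new bracket [0, 0.5]
m = 0.25, f(m) = 0.5625 (+); new bracket [0.25, 0.5]
m = 0.375, f(m) = 0.203125 (+); new bracket [0.375, 0.5]
m = 0.4375, f(m) = -0.0117 (−); new bracket [0.375, 0.4375]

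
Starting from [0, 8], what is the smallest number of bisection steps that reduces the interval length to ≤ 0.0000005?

Width after n steps is 8/2^n. Need 2^n ≥ 8/0.0000005 = 16000000.
2^23 = 8388608 < 16000000 ≤ 2^24 = 16777216, so n = 24.

24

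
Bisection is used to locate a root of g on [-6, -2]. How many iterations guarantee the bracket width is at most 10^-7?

Width after n steps is 4/2^n. Need 2^n ≥ 4/10^-7 = 40000000.
2^25 = 33554432 < 40000000 ≤ 2^26 = 67108864, so n = 26.

26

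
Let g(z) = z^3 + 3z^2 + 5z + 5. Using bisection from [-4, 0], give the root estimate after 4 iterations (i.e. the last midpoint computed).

z = -2 gives g = -1, negative; keep [-2, 0]
z = -1 gives g = 2, positive; keep [-2, -1]
z = -1.5 gives g = 0.875, positive; keep [-2, -1.5]
z = -1.75 gives g = 0.0781, positive; keep [-2, -1.75]

-1.75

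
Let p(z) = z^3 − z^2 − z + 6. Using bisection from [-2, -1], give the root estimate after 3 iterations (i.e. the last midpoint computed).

midpoint -1.5: p = 1.875 > 0 → [-2, -1.5]
midpoint -1.75: p = -0.671875 < 0 → [-1.75, -1.5]
midpoint -1.625: p = 0.693359 > 0 → [-1.75, -1.625]

-1.625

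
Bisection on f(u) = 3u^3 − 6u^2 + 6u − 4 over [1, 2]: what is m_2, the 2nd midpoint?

midpoint 1.5: f = 1.625 > 0 → [1, 1.5]
midpoint 1.25: f = -0.015625 < 0 → [1.25, 1.5]

1.25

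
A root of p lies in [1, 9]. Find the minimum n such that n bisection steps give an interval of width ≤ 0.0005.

14

Width after n steps is 8/2^n. Need 2^n ≥ 8/0.0005 = 16000.
2^13 = 8192 < 16000 ≤ 2^14 = 16384, so n = 14.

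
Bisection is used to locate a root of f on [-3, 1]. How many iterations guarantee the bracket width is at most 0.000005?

Width after n steps is 4/2^n. Need 2^n ≥ 4/0.000005 = 800000.
2^19 = 524288 < 800000 ≤ 2^20 = 1048576, so n = 20.

20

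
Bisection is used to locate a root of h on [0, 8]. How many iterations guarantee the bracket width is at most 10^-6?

Width after n steps is 8/2^n. Need 2^n ≥ 8/10^-6 = 8000000.
2^22 = 4194304 < 8000000 ≤ 2^23 = 8388608, so n = 23.

23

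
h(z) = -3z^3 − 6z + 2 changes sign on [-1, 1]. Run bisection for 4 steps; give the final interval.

[0.25, 0.375]

z = 0 gives h = 2, positive; keep [0, 1]
z = 0.5 gives h = -1.375, negative; keep [0, 0.5]
z = 0.25 gives h = 0.453125, positive; keep [0.25, 0.5]
z = 0.375 gives h = -0.4082, negative; keep [0.25, 0.375]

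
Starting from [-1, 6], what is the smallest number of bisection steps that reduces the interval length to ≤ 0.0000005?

Width after n steps is 7/2^n. Need 2^n ≥ 7/0.0000005 = 14000000.
2^23 = 8388608 < 14000000 ≤ 2^24 = 16777216, so n = 24.

24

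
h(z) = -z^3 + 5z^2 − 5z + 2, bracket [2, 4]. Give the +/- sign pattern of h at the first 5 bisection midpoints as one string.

+++-+

z = 3 gives h = 5, positive; keep [3, 4]
z = 3.5 gives h = 2.875, positive; keep [3.5, 4]
z = 3.75 gives h = 0.828125, positive; keep [3.75, 4]
z = 3.875 gives h = -0.4824, negative; keep [3.75, 3.875]
z = 3.8125 gives h = 0.198, positive; keep [3.8125, 3.875]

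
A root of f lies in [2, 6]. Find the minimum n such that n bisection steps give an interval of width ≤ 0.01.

Width after n steps is 4/2^n. Need 2^n ≥ 4/0.01 = 400.
2^8 = 256 < 400 ≤ 2^9 = 512, so n = 9.

9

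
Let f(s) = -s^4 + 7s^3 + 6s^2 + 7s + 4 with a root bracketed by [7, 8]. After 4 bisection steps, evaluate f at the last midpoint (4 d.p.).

-31.2517

s = 7.5 gives f = 183.0625, positive; keep [7.5, 8]
s = 7.75 gives f = 69.511719, positive; keep [7.75, 8]
s = 7.875 gives f = 3.892334, positive; keep [7.875, 8]
s = 7.9375 gives f = -31.2517, negative; keep [7.875, 7.9375]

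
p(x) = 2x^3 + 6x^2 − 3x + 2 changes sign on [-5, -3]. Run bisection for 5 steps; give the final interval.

[-3.5625, -3.5]

x = -4 gives p = -18, negative; keep [-4, -3]
x = -3.5 gives p = 0.25, positive; keep [-4, -3.5]
x = -3.75 gives p = -7.84375, negative; keep [-3.75, -3.5]
x = -3.625 gives p = -3.5508, negative; keep [-3.625, -3.5]
x = -3.5625 gives p = -1.5903, negative; keep [-3.5625, -3.5]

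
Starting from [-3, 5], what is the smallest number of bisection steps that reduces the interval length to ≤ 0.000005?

21

Width after n steps is 8/2^n. Need 2^n ≥ 8/0.000005 = 1600000.
2^20 = 1048576 < 1600000 ≤ 2^21 = 2097152, so n = 21.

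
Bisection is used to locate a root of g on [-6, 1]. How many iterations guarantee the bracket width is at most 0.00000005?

Width after n steps is 7/2^n. Need 2^n ≥ 7/0.00000005 = 140000000.
2^27 = 134217728 < 140000000 ≤ 2^28 = 268435456, so n = 28.

28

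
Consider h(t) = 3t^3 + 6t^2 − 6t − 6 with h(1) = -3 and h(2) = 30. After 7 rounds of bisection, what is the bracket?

m = 1.5, h(m) = 8.625 (+); new bracket [1, 1.5]
m = 1.25, h(m) = 1.734375 (+); new bracket [1, 1.25]
m = 1.125, h(m) = -0.884766 (−); new bracket [1.125, 1.25]
m = 1.1875, h(m) = 0.3596 (+); new bracket [1.125, 1.1875]
m = 1.15625, h(m) = -0.2786 (−); new bracket [1.15625, 1.1875]
m = 1.171875, h(m) = 0.0365 (+); new bracket [1.15625, 1.171875]
m = 1.1640625, h(m) = -0.1221 (−); new bracket [1.1640625, 1.171875]

[1.1640625, 1.171875]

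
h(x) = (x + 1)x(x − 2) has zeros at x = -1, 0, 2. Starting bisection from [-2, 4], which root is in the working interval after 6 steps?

x = 1 gives h = -2, negative; keep [1, 4]
x = 2.5 gives h = 4.375, positive; keep [1, 2.5]
x = 1.75 gives h = -1.203125, negative; keep [1.75, 2.5]
x = 2.125 gives h = 0.8301, positive; keep [1.75, 2.125]
x = 1.9375 gives h = -0.3557, negative; keep [1.9375, 2.125]
x = 2.03125 gives h = 0.1924, positive; keep [1.9375, 2.03125]

2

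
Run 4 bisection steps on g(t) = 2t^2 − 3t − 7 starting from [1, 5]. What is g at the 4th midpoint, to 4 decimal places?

midpoint 3: g = 2 > 0 → [1, 3]
midpoint 2: g = -5 < 0 → [2, 3]
midpoint 2.5: g = -2 < 0 → [2.5, 3]
midpoint 2.75: g = -0.125 < 0 → [2.75, 3]

-0.1250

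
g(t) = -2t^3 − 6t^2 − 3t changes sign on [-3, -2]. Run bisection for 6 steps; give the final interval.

g(-2.5) = 1.25 > 0, so the root lies in [-2.5, -2]
g(-2.25) = -0.84375 < 0, so the root lies in [-2.5, -2.25]
g(-2.375) = 0.074219 > 0, so the root lies in [-2.375, -2.25]
g(-2.3125) = -0.4155 < 0, so the root lies in [-2.375, -2.3125]
g(-2.34375) = -0.1785 < 0, so the root lies in [-2.375, -2.34375]
g(-2.359375) = -0.0541 < 0, so the root lies in [-2.375, -2.359375]

[-2.375, -2.359375]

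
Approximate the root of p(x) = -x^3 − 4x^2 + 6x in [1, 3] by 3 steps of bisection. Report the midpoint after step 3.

m = 2, p(m) = -12 (−); new bracket [1, 2]
m = 1.5, p(m) = -3.375 (−); new bracket [1, 1.5]
m = 1.25, p(m) = -0.703125 (−); new bracket [1, 1.25]

1.25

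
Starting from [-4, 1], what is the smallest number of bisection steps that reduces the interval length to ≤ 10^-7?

Width after n steps is 5/2^n. Need 2^n ≥ 5/10^-7 = 50000000.
2^25 = 33554432 < 50000000 ≤ 2^26 = 67108864, so n = 26.

26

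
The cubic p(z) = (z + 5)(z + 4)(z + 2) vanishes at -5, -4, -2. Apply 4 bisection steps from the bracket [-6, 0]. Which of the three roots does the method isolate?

-2

z = -3 gives p = -2, negative; keep [-3, 0]
z = -1.5 gives p = 4.375, positive; keep [-3, -1.5]
z = -2.25 gives p = -1.203125, negative; keep [-2.25, -1.5]
z = -1.875 gives p = 0.8301, positive; keep [-2.25, -1.875]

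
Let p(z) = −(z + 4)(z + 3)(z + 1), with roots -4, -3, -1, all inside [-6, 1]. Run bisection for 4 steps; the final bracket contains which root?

midpoint -2.5: p = 1.125 > 0 → [-2.5, 1]
midpoint -0.75: p = -1.828125 < 0 → [-2.5, -0.75]
midpoint -1.625: p = 2.041016 > 0 → [-1.625, -0.75]
midpoint -1.1875: p = 0.9558 > 0 → [-1.1875, -0.75]

-1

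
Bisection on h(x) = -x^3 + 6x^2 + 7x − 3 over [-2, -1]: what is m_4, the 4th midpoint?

-1.3125

h(-1.5) = 3.375 > 0, so the root lies in [-1.5, -1]
h(-1.25) = -0.421875 < 0, so the root lies in [-1.5, -1.25]
h(-1.375) = 1.318359 > 0, so the root lies in [-1.375, -1.25]
h(-1.3125) = 0.4094 > 0, so the root lies in [-1.3125, -1.25]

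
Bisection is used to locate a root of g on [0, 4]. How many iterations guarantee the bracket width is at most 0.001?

12

Width after n steps is 4/2^n. Need 2^n ≥ 4/0.001 = 4000.
2^11 = 2048 < 4000 ≤ 2^12 = 4096, so n = 12.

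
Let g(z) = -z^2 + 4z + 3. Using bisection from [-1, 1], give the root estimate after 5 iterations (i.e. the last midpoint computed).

-0.6875

z = 0 gives g = 3, positive; keep [-1, 0]
z = -0.5 gives g = 0.75, positive; keep [-1, -0.5]
z = -0.75 gives g = -0.5625, negative; keep [-0.75, -0.5]
z = -0.625 gives g = 0.1094, positive; keep [-0.75, -0.625]
z = -0.6875 gives g = -0.2227, negative; keep [-0.6875, -0.625]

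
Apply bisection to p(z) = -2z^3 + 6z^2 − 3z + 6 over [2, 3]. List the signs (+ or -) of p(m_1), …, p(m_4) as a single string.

midpoint 2.5: p = 4.75 > 0 → [2.5, 3]
midpoint 2.75: p = 1.53125 > 0 → [2.75, 3]
midpoint 2.875: p = -0.558594 < 0 → [2.75, 2.875]
midpoint 2.8125: p = 0.5288 > 0 → [2.8125, 2.875]

++-+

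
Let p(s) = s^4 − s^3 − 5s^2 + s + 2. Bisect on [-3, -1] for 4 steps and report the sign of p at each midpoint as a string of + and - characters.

m = -2, p(m) = 4 (+); new bracket [-2, -1]
m = -1.5, p(m) = -2.3125 (−); new bracket [-2, -1.5]
m = -1.75, p(m) = -0.324219 (−); new bracket [-2, -1.75]
m = -1.875, p(m) = 1.4983 (+); new bracket [-1.875, -1.75]

+--+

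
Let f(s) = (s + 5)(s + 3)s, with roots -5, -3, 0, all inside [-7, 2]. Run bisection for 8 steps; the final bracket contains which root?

0

s = -2.5 gives f = -3.125, negative; keep [-2.5, 2]
s = -0.25 gives f = -3.265625, negative; keep [-0.25, 2]
s = 0.875 gives f = 19.919922, positive; keep [-0.25, 0.875]
s = 0.3125 gives f = 5.4993, positive; keep [-0.25, 0.3125]
s = 0.03125 gives f = 0.4766, positive; keep [-0.25, 0.03125]
s = -0.109375 gives f = -1.5462, negative; keep [-0.109375, 0.03125]
s = -0.0390625 gives f = -0.5738, negative; keep [-0.0390625, 0.03125]
s = -0.00390625 gives f = -0.0585, negative; keep [-0.00390625, 0.03125]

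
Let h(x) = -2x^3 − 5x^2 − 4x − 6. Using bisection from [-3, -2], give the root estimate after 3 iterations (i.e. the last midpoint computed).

midpoint -2.5: h = 4 > 0 → [-2.5, -2]
midpoint -2.25: h = 0.46875 > 0 → [-2.25, -2]
midpoint -2.125: h = -0.886719 < 0 → [-2.25, -2.125]

-2.125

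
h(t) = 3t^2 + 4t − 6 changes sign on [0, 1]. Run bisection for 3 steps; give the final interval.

[0.875, 1]

t = 0.5 gives h = -3.25, negative; keep [0.5, 1]
t = 0.75 gives h = -1.3125, negative; keep [0.75, 1]
t = 0.875 gives h = -0.203125, negative; keep [0.875, 1]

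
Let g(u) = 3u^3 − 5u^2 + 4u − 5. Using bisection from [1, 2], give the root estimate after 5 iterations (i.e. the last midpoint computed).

1.53125

u = 1.5 gives g = -0.125, negative; keep [1.5, 2]
u = 1.75 gives g = 2.765625, positive; keep [1.5, 1.75]
u = 1.625 gives g = 1.169922, positive; keep [1.5, 1.625]
u = 1.5625 gives g = 0.4871, positive; keep [1.5, 1.5625]
u = 1.53125 gives g = 0.1725, positive; keep [1.5, 1.53125]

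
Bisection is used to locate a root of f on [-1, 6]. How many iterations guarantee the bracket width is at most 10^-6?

Width after n steps is 7/2^n. Need 2^n ≥ 7/10^-6 = 7000000.
2^22 = 4194304 < 7000000 ≤ 2^23 = 8388608, so n = 23.

23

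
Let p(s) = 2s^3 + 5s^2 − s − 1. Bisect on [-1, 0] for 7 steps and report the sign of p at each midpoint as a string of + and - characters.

+--++++

s = -0.5 gives p = 0.5, positive; keep [-0.5, 0]
s = -0.25 gives p = -0.46875, negative; keep [-0.5, -0.25]
s = -0.375 gives p = -0.027344, negative; keep [-0.5, -0.375]
s = -0.4375 gives p = 0.2271, positive; keep [-0.4375, -0.375]
s = -0.40625 gives p = 0.0974, positive; keep [-0.40625, -0.375]
s = -0.390625 gives p = 0.0344, positive; keep [-0.390625, -0.375]
s = -0.3828125 gives p = 0.0033, positive; keep [-0.3828125, -0.375]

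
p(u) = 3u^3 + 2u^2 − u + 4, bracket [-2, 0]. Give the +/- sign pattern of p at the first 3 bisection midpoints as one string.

m = -1, p(m) = 4 (+); new bracket [-2, -1]
m = -1.5, p(m) = -0.125 (−); new bracket [-1.5, -1]
m = -1.25, p(m) = 2.515625 (+); new bracket [-1.5, -1.25]

+-+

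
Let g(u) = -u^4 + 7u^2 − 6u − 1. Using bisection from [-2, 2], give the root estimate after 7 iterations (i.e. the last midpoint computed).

m = 0, g(m) = -1 (−); new bracket [-2, 0]
m = -1, g(m) = 11 (+); new bracket [-1, 0]
m = -0.5, g(m) = 3.6875 (+); new bracket [-0.5, 0]
m = -0.25, g(m) = 0.9336 (+); new bracket [-0.25, 0]
m = -0.125, g(m) = -0.1409 (−); new bracket [-0.25, -0.125]
m = -0.1875, g(m) = 0.3699 (+); new bracket [-0.1875, -0.125]
m = -0.15625, g(m) = 0.1078 (+); new bracket [-0.15625, -0.125]

-0.15625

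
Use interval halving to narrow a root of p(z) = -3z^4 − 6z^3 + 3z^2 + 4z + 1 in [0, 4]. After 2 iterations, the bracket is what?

z = 2 gives p = -75, negative; keep [0, 2]
z = 1 gives p = -1, negative; keep [0, 1]

[0, 1]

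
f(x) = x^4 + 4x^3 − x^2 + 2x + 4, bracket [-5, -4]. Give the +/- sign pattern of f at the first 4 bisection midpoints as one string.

+-++

midpoint -4.5: f = 20.3125 > 0 → [-4.5, -4]
midpoint -4.25: f = -3.371094 < 0 → [-4.5, -4.25]
midpoint -4.375: f = 7.511963 > 0 → [-4.375, -4.25]
midpoint -4.3125: f = 1.8406 > 0 → [-4.3125, -4.25]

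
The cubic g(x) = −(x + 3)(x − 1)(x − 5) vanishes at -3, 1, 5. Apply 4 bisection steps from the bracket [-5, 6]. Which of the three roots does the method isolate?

-3

g(0.5) = -7.875 < 0, so the root lies in [-5, 0.5]
g(-2.25) = -17.671875 < 0, so the root lies in [-5, -2.25]
g(-3.625) = 24.931641 > 0, so the root lies in [-3.625, -2.25]
g(-2.9375) = -1.9534 < 0, so the root lies in [-3.625, -2.9375]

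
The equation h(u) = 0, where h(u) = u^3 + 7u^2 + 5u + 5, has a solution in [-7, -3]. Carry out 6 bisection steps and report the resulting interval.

midpoint -5: h = 30 > 0 → [-7, -5]
midpoint -6: h = 11 > 0 → [-7, -6]
midpoint -6.5: h = -6.375 < 0 → [-6.5, -6]
midpoint -6.25: h = 3.0469 > 0 → [-6.5, -6.25]
midpoint -6.375: h = -1.4746 < 0 → [-6.375, -6.25]
midpoint -6.3125: h = 0.8328 > 0 → [-6.375, -6.3125]

[-6.375, -6.3125]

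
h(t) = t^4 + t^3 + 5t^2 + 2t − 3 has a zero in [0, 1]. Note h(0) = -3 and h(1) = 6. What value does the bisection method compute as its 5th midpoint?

h(0.5) = -0.5625 < 0, so the root lies in [0.5, 1]
h(0.75) = 2.050781 > 0, so the root lies in [0.5, 0.75]
h(0.625) = 0.599854 > 0, so the root lies in [0.5, 0.625]
h(0.5625) = -0.0149 < 0, so the root lies in [0.5625, 0.625]
h(0.59375) = 0.2838 > 0, so the root lies in [0.5625, 0.59375]

0.59375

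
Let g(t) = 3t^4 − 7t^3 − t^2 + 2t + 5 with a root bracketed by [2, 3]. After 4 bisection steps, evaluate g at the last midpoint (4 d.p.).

0.0103

g(2.5) = 11.5625 > 0, so the root lies in [2, 2.5]
g(2.25) = 1.589844 > 0, so the root lies in [2, 2.25]
g(2.125) = -1.262939 < 0, so the root lies in [2.125, 2.25]
g(2.1875) = 0.0103 > 0, so the root lies in [2.125, 2.1875]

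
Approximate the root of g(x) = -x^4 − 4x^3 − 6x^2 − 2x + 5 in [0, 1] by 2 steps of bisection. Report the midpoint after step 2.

0.75

midpoint 0.5: g = 1.9375 > 0 → [0.5, 1]
midpoint 0.75: g = -1.878906 < 0 → [0.5, 0.75]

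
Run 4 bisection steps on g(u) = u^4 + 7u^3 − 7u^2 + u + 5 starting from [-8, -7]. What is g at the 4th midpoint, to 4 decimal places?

u = -7.5 gives g = -185.3125, negative; keep [-8, -7.5]
u = -7.75 gives g = -74.074219, negative; keep [-8, -7.75]
u = -7.875 gives g = -9.657959, negative; keep [-8, -7.875]
u = -7.9375 gives g = 24.8728, positive; keep [-7.9375, -7.875]

24.8728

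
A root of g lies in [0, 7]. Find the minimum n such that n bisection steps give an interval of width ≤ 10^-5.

20

Width after n steps is 7/2^n. Need 2^n ≥ 7/10^-5 = 700000.
2^19 = 524288 < 700000 ≤ 2^20 = 1048576, so n = 20.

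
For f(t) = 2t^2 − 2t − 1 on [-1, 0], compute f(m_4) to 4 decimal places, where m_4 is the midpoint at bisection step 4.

-0.1797

m = -0.5, f(m) = 0.5 (+); new bracket [-0.5, 0]
m = -0.25, f(m) = -0.375 (−); new bracket [-0.5, -0.25]
m = -0.375, f(m) = 0.03125 (+); new bracket [-0.375, -0.25]
m = -0.3125, f(m) = -0.1797 (−); new bracket [-0.375, -0.3125]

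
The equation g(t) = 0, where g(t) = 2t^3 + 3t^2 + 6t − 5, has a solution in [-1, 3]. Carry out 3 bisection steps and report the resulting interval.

[0.5, 1]

midpoint 1: g = 6 > 0 → [-1, 1]
midpoint 0: g = -5 < 0 → [0, 1]
midpoint 0.5: g = -1 < 0 → [0.5, 1]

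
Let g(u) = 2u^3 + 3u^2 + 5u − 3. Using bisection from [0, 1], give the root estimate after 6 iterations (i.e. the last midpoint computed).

g(0.5) = 0.5 > 0, so the root lies in [0, 0.5]
g(0.25) = -1.53125 < 0, so the root lies in [0.25, 0.5]
g(0.375) = -0.597656 < 0, so the root lies in [0.375, 0.5]
g(0.4375) = -0.0708 < 0, so the root lies in [0.4375, 0.5]
g(0.46875) = 0.2089 > 0, so the root lies in [0.4375, 0.46875]
g(0.453125) = 0.0677 > 0, so the root lies in [0.4375, 0.453125]

0.453125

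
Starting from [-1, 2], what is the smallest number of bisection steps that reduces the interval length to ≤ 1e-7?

Width after n steps is 3/2^n. Need 2^n ≥ 3/1e-7 = 30000000.
2^24 = 16777216 < 30000000 ≤ 2^25 = 33554432, so n = 25.

25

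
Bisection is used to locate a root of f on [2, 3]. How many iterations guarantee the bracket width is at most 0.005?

8

Width after n steps is 1/2^n. Need 2^n ≥ 1/0.005 = 200.
2^7 = 128 < 200 ≤ 2^8 = 256, so n = 8.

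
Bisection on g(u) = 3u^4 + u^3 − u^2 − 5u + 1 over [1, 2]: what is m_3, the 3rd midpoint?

g(1.5) = 9.8125 > 0, so the root lies in [1, 1.5]
g(1.25) = 2.464844 > 0, so the root lies in [1, 1.25]
g(1.125) = 0.338623 > 0, so the root lies in [1, 1.125]

1.125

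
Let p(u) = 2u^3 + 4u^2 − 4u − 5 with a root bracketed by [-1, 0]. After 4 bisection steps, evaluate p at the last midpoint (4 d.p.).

p(-0.5) = -2.25 < 0, so the root lies in [-1, -0.5]
p(-0.75) = -0.59375 < 0, so the root lies in [-1, -0.75]
p(-0.875) = 0.222656 > 0, so the root lies in [-0.875, -0.75]
p(-0.8125) = -0.1821 < 0, so the root lies in [-0.875, -0.8125]

-0.1821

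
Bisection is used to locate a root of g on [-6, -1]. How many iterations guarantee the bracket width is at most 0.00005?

Width after n steps is 5/2^n. Need 2^n ≥ 5/0.00005 = 100000.
2^16 = 65536 < 100000 ≤ 2^17 = 131072, so n = 17.

17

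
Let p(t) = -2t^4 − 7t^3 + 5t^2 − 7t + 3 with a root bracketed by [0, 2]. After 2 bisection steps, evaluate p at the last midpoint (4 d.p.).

m = 1, p(m) = -8 (−); new bracket [0, 1]
m = 0.5, p(m) = -0.25 (−); new bracket [0, 0.5]

-0.2500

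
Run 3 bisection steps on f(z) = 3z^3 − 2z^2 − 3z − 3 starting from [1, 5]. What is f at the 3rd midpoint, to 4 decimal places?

-1.8750

z = 3 gives f = 51, positive; keep [1, 3]
z = 2 gives f = 7, positive; keep [1, 2]
z = 1.5 gives f = -1.875, negative; keep [1.5, 2]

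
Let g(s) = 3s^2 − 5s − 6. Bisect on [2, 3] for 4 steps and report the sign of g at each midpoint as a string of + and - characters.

m = 2.5, g(m) = 0.25 (+); new bracket [2, 2.5]
m = 2.25, g(m) = -2.0625 (−); new bracket [2.25, 2.5]
m = 2.375, g(m) = -0.953125 (−); new bracket [2.375, 2.5]
m = 2.4375, g(m) = -0.3633 (−); new bracket [2.4375, 2.5]

+---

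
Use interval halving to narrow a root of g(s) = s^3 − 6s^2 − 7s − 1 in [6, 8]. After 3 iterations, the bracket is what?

[7, 7.25]

m = 7, g(m) = -1 (−); new bracket [7, 8]
m = 7.5, g(m) = 30.875 (+); new bracket [7, 7.5]
m = 7.25, g(m) = 13.953125 (+); new bracket [7, 7.25]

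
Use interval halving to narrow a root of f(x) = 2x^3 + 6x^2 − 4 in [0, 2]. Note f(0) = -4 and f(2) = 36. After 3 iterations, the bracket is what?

midpoint 1: f = 4 > 0 → [0, 1]
midpoint 0.5: f = -2.25 < 0 → [0.5, 1]
midpoint 0.75: f = 0.21875 > 0 → [0.5, 0.75]

[0.5, 0.75]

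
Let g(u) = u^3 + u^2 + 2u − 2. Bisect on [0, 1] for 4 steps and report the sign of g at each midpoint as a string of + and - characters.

-+-+

g(0.5) = -0.625 < 0, so the root lies in [0.5, 1]
g(0.75) = 0.484375 > 0, so the root lies in [0.5, 0.75]
g(0.625) = -0.115234 < 0, so the root lies in [0.625, 0.75]
g(0.6875) = 0.1726 > 0, so the root lies in [0.625, 0.6875]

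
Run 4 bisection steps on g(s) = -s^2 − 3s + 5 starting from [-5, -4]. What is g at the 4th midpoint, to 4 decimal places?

m = -4.5, g(m) = -1.75 (−); new bracket [-4.5, -4]
m = -4.25, g(m) = -0.3125 (−); new bracket [-4.25, -4]
m = -4.125, g(m) = 0.359375 (+); new bracket [-4.25, -4.125]
m = -4.1875, g(m) = 0.0273 (+); new bracket [-4.25, -4.1875]

0.0273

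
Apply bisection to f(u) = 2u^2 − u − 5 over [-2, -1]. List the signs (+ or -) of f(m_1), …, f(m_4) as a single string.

+-+-

f(-1.5) = 1 > 0, so the root lies in [-1.5, -1]
f(-1.25) = -0.625 < 0, so the root lies in [-1.5, -1.25]
f(-1.375) = 0.15625 > 0, so the root lies in [-1.375, -1.25]
f(-1.3125) = -0.2422 < 0, so the root lies in [-1.375, -1.3125]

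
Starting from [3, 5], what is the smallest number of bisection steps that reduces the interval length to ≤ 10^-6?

Width after n steps is 2/2^n. Need 2^n ≥ 2/10^-6 = 2000000.
2^20 = 1048576 < 2000000 ≤ 2^21 = 2097152, so n = 21.

21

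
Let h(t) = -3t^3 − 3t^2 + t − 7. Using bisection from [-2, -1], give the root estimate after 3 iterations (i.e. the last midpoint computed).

-1.875

m = -1.5, h(m) = -5.125 (−); new bracket [-2, -1.5]
m = -1.75, h(m) = -1.859375 (−); new bracket [-2, -1.75]
m = -1.875, h(m) = 0.353516 (+); new bracket [-1.875, -1.75]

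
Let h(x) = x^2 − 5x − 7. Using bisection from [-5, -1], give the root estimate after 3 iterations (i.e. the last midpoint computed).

-1.5

x = -3 gives h = 17, positive; keep [-3, -1]
x = -2 gives h = 7, positive; keep [-2, -1]
x = -1.5 gives h = 2.75, positive; keep [-1.5, -1]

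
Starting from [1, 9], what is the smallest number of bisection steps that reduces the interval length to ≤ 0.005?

11

Width after n steps is 8/2^n. Need 2^n ≥ 8/0.005 = 1600.
2^10 = 1024 < 1600 ≤ 2^11 = 2048, so n = 11.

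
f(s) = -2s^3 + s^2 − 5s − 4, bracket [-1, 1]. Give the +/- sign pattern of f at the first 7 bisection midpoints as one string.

--++---

m = 0, f(m) = -4 (−); new bracket [-1, 0]
m = -0.5, f(m) = -1 (−); new bracket [-1, -0.5]
m = -0.75, f(m) = 1.15625 (+); new bracket [-0.75, -0.5]
m = -0.625, f(m) = 0.0039 (+); new bracket [-0.625, -0.5]
m = -0.5625, f(m) = -0.5151 (−); new bracket [-0.625, -0.5625]
m = -0.59375, f(m) = -0.2601 (−); new bracket [-0.625, -0.59375]
m = -0.609375, f(m) = -0.1292 (−); new bracket [-0.625, -0.609375]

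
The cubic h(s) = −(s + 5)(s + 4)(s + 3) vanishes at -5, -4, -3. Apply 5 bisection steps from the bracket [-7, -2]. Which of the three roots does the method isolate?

-5

m = -4.5, h(m) = -0.375 (−); new bracket [-7, -4.5]
m = -5.75, h(m) = 3.609375 (+); new bracket [-5.75, -4.5]
m = -5.125, h(m) = 0.298828 (+); new bracket [-5.125, -4.5]
m = -4.8125, h(m) = -0.2761 (−); new bracket [-5.125, -4.8125]
m = -4.96875, h(m) = -0.0596 (−); new bracket [-5.125, -4.96875]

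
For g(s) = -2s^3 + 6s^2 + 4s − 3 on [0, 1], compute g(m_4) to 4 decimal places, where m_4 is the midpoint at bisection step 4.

m = 0.5, g(m) = 0.25 (+); new bracket [0, 0.5]
m = 0.25, g(m) = -1.65625 (−); new bracket [0.25, 0.5]
m = 0.375, g(m) = -0.761719 (−); new bracket [0.375, 0.5]
m = 0.4375, g(m) = -0.269 (−); new bracket [0.4375, 0.5]

-0.2690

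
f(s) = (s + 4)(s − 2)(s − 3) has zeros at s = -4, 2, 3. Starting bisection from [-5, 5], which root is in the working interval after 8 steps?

-4

m = 0, f(m) = 24 (+); new bracket [-5, 0]
m = -2.5, f(m) = 37.125 (+); new bracket [-5, -2.5]
m = -3.75, f(m) = 9.703125 (+); new bracket [-5, -3.75]
m = -4.375, f(m) = -17.6309 (−); new bracket [-4.375, -3.75]
m = -4.0625, f(m) = -2.676 (−); new bracket [-4.0625, -3.75]
m = -3.90625, f(m) = 3.8241 (+); new bracket [-4.0625, -3.90625]
m = -3.984375, f(m) = 0.6531 (+); new bracket [-4.0625, -3.984375]
m = -4.0234375, f(m) = -0.9915 (−); new bracket [-4.0234375, -3.984375]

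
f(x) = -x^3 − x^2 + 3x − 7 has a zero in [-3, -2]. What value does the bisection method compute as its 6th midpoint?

x = -2.5 gives f = -5.125, negative; keep [-3, -2.5]
x = -2.75 gives f = -2.015625, negative; keep [-3, -2.75]
x = -2.875 gives f = -0.126953, negative; keep [-3, -2.875]
x = -2.9375 gives f = 0.906, positive; keep [-2.9375, -2.875]
x = -2.90625 gives f = 0.382, positive; keep [-2.90625, -2.875]
x = -2.890625 gives f = 0.1256, positive; keep [-2.890625, -2.875]

-2.890625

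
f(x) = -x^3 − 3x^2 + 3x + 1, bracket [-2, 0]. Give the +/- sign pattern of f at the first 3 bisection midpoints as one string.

--+

x = -1 gives f = -4, negative; keep [-1, 0]
x = -0.5 gives f = -1.125, negative; keep [-0.5, 0]
x = -0.25 gives f = 0.078125, positive; keep [-0.5, -0.25]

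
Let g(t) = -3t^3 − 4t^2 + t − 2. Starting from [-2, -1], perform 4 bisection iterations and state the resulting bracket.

[-1.75, -1.6875]

t = -1.5 gives g = -2.375, negative; keep [-2, -1.5]
t = -1.75 gives g = 0.078125, positive; keep [-1.75, -1.5]
t = -1.625 gives g = -1.314453, negative; keep [-1.75, -1.625]
t = -1.6875 gives g = -0.6619, negative; keep [-1.75, -1.6875]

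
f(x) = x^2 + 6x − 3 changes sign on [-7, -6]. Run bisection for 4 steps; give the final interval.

[-6.5, -6.4375]

m = -6.5, f(m) = 0.25 (+); new bracket [-6.5, -6]
m = -6.25, f(m) = -1.4375 (−); new bracket [-6.5, -6.25]
m = -6.375, f(m) = -0.609375 (−); new bracket [-6.5, -6.375]
m = -6.4375, f(m) = -0.1836 (−); new bracket [-6.5, -6.4375]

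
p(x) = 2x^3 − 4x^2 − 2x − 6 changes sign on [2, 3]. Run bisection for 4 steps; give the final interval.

[2.75, 2.8125]

x = 2.5 gives p = -4.75, negative; keep [2.5, 3]
x = 2.75 gives p = -0.15625, negative; keep [2.75, 3]
x = 2.875 gives p = 2.714844, positive; keep [2.75, 2.875]
x = 2.8125 gives p = 1.229, positive; keep [2.75, 2.8125]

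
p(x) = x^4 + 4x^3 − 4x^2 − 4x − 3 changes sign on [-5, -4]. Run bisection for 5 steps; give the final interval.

midpoint -4.5: p = -20.4375 < 0 → [-5, -4.5]
midpoint -4.75: p = 6.128906 > 0 → [-4.75, -4.5]
midpoint -4.625: p = -8.230225 < 0 → [-4.75, -4.625]
midpoint -4.6875: p = -1.3303 < 0 → [-4.75, -4.6875]
midpoint -4.71875: p = 2.328 > 0 → [-4.71875, -4.6875]

[-4.71875, -4.6875]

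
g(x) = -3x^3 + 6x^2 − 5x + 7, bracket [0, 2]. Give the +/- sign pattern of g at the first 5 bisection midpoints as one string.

g(1) = 5 > 0, so the root lies in [1, 2]
g(1.5) = 2.875 > 0, so the root lies in [1.5, 2]
g(1.75) = 0.546875 > 0, so the root lies in [1.75, 2]
g(1.875) = -1.0566 < 0, so the root lies in [1.75, 1.875]
g(1.8125) = -0.2146 < 0, so the root lies in [1.75, 1.8125]

+++--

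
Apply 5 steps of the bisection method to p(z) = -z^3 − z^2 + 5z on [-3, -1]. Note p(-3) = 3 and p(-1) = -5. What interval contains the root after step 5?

[-2.8125, -2.75]

p(-2) = -6 < 0, so the root lies in [-3, -2]
p(-2.5) = -3.125 < 0, so the root lies in [-3, -2.5]
p(-2.75) = -0.515625 < 0, so the root lies in [-3, -2.75]
p(-2.875) = 1.123 > 0, so the root lies in [-2.875, -2.75]
p(-2.8125) = 0.2747 > 0, so the root lies in [-2.8125, -2.75]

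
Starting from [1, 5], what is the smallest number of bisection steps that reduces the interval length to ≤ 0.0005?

Width after n steps is 4/2^n. Need 2^n ≥ 4/0.0005 = 8000.
2^12 = 4096 < 8000 ≤ 2^13 = 8192, so n = 13.

13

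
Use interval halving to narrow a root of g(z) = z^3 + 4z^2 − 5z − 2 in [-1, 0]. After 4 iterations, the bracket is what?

[-0.375, -0.3125]

z = -0.5 gives g = 1.375, positive; keep [-0.5, 0]
z = -0.25 gives g = -0.515625, negative; keep [-0.5, -0.25]
z = -0.375 gives g = 0.384766, positive; keep [-0.375, -0.25]
z = -0.3125 gives g = -0.0774, negative; keep [-0.375, -0.3125]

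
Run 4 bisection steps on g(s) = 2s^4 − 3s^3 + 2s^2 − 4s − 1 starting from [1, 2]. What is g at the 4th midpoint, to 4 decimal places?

m = 1.5, g(m) = -2.5 (−); new bracket [1.5, 2]
m = 1.75, g(m) = 0.804688 (+); new bracket [1.5, 1.75]
m = 1.625, g(m) = -1.145996 (−); new bracket [1.625, 1.75]
m = 1.6875, g(m) = -0.2527 (−); new bracket [1.6875, 1.75]

-0.2527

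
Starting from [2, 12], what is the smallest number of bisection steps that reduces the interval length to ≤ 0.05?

8

Width after n steps is 10/2^n. Need 2^n ≥ 10/0.05 = 200.
2^7 = 128 < 200 ≤ 2^8 = 256, so n = 8.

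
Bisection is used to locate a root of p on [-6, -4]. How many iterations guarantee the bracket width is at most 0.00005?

Width after n steps is 2/2^n. Need 2^n ≥ 2/0.00005 = 40000.
2^15 = 32768 < 40000 ≤ 2^16 = 65536, so n = 16.

16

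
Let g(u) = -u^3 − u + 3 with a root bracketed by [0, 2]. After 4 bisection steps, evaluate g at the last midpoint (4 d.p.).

0.4512

m = 1, g(m) = 1 (+); new bracket [1, 2]
m = 1.5, g(m) = -1.875 (−); new bracket [1, 1.5]
m = 1.25, g(m) = -0.203125 (−); new bracket [1, 1.25]
m = 1.125, g(m) = 0.4512 (+); new bracket [1.125, 1.25]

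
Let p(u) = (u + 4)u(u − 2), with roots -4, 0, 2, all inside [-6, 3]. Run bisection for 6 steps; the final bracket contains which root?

u = -1.5 gives p = 13.125, positive; keep [-6, -1.5]
u = -3.75 gives p = 5.390625, positive; keep [-6, -3.75]
u = -4.875 gives p = -29.326172, negative; keep [-4.875, -3.75]
u = -4.3125 gives p = -8.5071, negative; keep [-4.3125, -3.75]
u = -4.03125 gives p = -0.7598, negative; keep [-4.03125, -3.75]
u = -3.890625 gives p = 2.5067, positive; keep [-4.03125, -3.890625]

-4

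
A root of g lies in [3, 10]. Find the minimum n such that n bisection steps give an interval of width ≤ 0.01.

10

Width after n steps is 7/2^n. Need 2^n ≥ 7/0.01 = 700.
2^9 = 512 < 700 ≤ 2^10 = 1024, so n = 10.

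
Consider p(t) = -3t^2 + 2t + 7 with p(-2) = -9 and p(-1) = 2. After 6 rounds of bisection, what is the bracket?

[-1.234375, -1.21875]

midpoint -1.5: p = -2.75 < 0 → [-1.5, -1]
midpoint -1.25: p = -0.1875 < 0 → [-1.25, -1]
midpoint -1.125: p = 0.953125 > 0 → [-1.25, -1.125]
midpoint -1.1875: p = 0.3945 > 0 → [-1.25, -1.1875]
midpoint -1.21875: p = 0.1064 > 0 → [-1.25, -1.21875]
midpoint -1.234375: p = -0.0398 < 0 → [-1.234375, -1.21875]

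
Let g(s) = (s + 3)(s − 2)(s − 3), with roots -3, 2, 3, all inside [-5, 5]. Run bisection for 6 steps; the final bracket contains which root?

midpoint 0: g = 18 > 0 → [-5, 0]
midpoint -2.5: g = 12.375 > 0 → [-5, -2.5]
midpoint -3.75: g = -29.109375 < 0 → [-3.75, -2.5]
midpoint -3.125: g = -3.9238 < 0 → [-3.125, -2.5]
midpoint -2.8125: g = 5.2449 > 0 → [-3.125, -2.8125]
midpoint -2.96875: g = 0.9268 > 0 → [-3.125, -2.96875]

-3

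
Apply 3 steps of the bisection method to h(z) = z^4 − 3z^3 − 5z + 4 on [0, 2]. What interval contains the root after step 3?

z = 1 gives h = -3, negative; keep [0, 1]
z = 0.5 gives h = 1.1875, positive; keep [0.5, 1]
z = 0.75 gives h = -0.699219, negative; keep [0.5, 0.75]

[0.5, 0.75]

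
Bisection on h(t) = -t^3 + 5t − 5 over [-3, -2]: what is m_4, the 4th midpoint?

midpoint -2.5: h = -1.875 < 0 → [-3, -2.5]
midpoint -2.75: h = 2.046875 > 0 → [-2.75, -2.5]
midpoint -2.625: h = -0.037109 < 0 → [-2.75, -2.625]
midpoint -2.6875: h = 0.9734 > 0 → [-2.6875, -2.625]

-2.6875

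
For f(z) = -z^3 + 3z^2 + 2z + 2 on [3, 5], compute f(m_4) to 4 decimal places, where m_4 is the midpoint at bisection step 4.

z = 4 gives f = -6, negative; keep [3, 4]
z = 3.5 gives f = 2.875, positive; keep [3.5, 4]
z = 3.75 gives f = -1.046875, negative; keep [3.5, 3.75]
z = 3.625 gives f = 1.0371, positive; keep [3.625, 3.75]

1.0371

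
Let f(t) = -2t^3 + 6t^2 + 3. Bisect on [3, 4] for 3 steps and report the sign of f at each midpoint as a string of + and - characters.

--+

t = 3.5 gives f = -9.25, negative; keep [3, 3.5]
t = 3.25 gives f = -2.28125, negative; keep [3, 3.25]
t = 3.125 gives f = 0.558594, positive; keep [3.125, 3.25]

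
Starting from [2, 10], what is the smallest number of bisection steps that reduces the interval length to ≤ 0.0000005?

Width after n steps is 8/2^n. Need 2^n ≥ 8/0.0000005 = 16000000.
2^23 = 8388608 < 16000000 ≤ 2^24 = 16777216, so n = 24.

24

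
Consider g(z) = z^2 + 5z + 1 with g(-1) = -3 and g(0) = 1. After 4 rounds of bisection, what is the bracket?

[-0.25, -0.1875]

z = -0.5 gives g = -1.25, negative; keep [-0.5, 0]
z = -0.25 gives g = -0.1875, negative; keep [-0.25, 0]
z = -0.125 gives g = 0.390625, positive; keep [-0.25, -0.125]
z = -0.1875 gives g = 0.0977, positive; keep [-0.25, -0.1875]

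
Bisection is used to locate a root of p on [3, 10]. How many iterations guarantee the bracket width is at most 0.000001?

Width after n steps is 7/2^n. Need 2^n ≥ 7/0.000001 = 7000000.
2^22 = 4194304 < 7000000 ≤ 2^23 = 8388608, so n = 23.

23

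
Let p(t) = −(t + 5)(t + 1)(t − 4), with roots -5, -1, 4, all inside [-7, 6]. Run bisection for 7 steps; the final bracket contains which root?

m = -0.5, p(m) = 10.125 (+); new bracket [-0.5, 6]
m = 2.75, p(m) = 36.328125 (+); new bracket [2.75, 6]
m = 4.375, p(m) = -18.896484 (−); new bracket [2.75, 4.375]
m = 3.5625, p(m) = 17.0916 (+); new bracket [3.5625, 4.375]
m = 3.96875, p(m) = 1.3926 (+); new bracket [3.96875, 4.375]
m = 4.171875, p(m) = -8.153 (−); new bracket [3.96875, 4.171875]
m = 4.0703125, p(m) = -3.2336 (−); new bracket [3.96875, 4.0703125]

4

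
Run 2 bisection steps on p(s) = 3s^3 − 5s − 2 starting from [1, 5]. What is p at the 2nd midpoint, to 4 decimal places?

midpoint 3: p = 64 > 0 → [1, 3]
midpoint 2: p = 12 > 0 → [1, 2]

12.0000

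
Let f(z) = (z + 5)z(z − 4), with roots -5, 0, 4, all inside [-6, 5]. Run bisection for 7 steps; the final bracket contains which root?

midpoint -0.5: f = 10.125 > 0 → [-6, -0.5]
midpoint -3.25: f = 41.234375 > 0 → [-6, -3.25]
midpoint -4.625: f = 14.958984 > 0 → [-6, -4.625]
midpoint -5.3125: f = -15.4602 < 0 → [-5.3125, -4.625]
midpoint -4.96875: f = 1.3926 > 0 → [-5.3125, -4.96875]
midpoint -5.140625: f = -6.6078 < 0 → [-5.140625, -4.96875]
midpoint -5.0546875: f = -2.503 < 0 → [-5.0546875, -4.96875]

-5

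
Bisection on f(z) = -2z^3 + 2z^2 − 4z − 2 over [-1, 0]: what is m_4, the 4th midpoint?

z = -0.5 gives f = 0.75, positive; keep [-0.5, 0]
z = -0.25 gives f = -0.84375, negative; keep [-0.5, -0.25]
z = -0.375 gives f = -0.113281, negative; keep [-0.5, -0.375]
z = -0.4375 gives f = 0.3003, positive; keep [-0.4375, -0.375]

-0.4375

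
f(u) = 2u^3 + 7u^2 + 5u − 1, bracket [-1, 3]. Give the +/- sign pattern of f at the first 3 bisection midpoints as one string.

+-+

midpoint 1: f = 13 > 0 → [-1, 1]
midpoint 0: f = -1 < 0 → [0, 1]
midpoint 0.5: f = 3.5 > 0 → [0, 0.5]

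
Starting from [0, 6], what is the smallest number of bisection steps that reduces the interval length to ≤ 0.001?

13

Width after n steps is 6/2^n. Need 2^n ≥ 6/0.001 = 6000.
2^12 = 4096 < 6000 ≤ 2^13 = 8192, so n = 13.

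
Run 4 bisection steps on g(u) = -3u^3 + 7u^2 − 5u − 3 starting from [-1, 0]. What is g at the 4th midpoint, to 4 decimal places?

-0.6624

g(-0.5) = 1.625 > 0, so the root lies in [-0.5, 0]
g(-0.25) = -1.265625 < 0, so the root lies in [-0.5, -0.25]
g(-0.375) = 0.017578 > 0, so the root lies in [-0.375, -0.25]
g(-0.3125) = -0.6624 < 0, so the root lies in [-0.375, -0.3125]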